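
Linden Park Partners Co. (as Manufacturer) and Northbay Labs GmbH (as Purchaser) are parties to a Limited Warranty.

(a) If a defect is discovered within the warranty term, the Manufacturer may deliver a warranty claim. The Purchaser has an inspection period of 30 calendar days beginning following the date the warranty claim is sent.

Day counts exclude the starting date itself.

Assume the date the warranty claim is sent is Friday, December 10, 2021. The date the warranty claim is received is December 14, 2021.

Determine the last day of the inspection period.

January 9, 2022

Adding 30 calendar days to December 10, 2021 gives January 9, 2022, which is the last day of the inspection period.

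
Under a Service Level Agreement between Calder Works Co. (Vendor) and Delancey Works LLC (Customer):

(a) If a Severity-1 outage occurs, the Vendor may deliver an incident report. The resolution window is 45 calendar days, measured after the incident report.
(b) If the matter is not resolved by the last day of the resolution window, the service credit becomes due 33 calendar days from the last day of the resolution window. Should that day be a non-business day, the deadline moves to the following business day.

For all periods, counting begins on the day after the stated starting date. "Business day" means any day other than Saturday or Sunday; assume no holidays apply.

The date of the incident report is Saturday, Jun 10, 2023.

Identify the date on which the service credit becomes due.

The last day of the resolution window: Jun 10, 2023 + 45 days = Jul 25, 2023.
The date on which the service credit becomes due: 33 calendar days after Jul 25, 2023 is Aug 27, 2023. That falls on a Sunday, so it rolls to the next business day, Monday, Aug 28, 2023.

Aug 28, 2023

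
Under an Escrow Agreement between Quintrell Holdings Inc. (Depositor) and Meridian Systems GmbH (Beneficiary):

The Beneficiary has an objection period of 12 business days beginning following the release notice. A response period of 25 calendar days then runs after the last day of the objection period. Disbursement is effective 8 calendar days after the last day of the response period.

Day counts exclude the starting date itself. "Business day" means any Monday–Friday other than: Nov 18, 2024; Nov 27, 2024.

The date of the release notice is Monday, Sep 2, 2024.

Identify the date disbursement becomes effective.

The last day of the objection period: counting 12 business days from Monday, Sep 2, 2024 (Sep 3, Sep 4, Sep 5, Sep 6, …, Sep 16, Sep 17, Sep 18, skipping weekends) reaches Wednesday, Sep 18, 2024.
The last day of the response period: Sep 18, 2024 + 25 days = Oct 13, 2024.
The date disbursement becomes effective: 8 calendar days after Oct 13, 2024 is Oct 21, 2024.

Oct 21, 2024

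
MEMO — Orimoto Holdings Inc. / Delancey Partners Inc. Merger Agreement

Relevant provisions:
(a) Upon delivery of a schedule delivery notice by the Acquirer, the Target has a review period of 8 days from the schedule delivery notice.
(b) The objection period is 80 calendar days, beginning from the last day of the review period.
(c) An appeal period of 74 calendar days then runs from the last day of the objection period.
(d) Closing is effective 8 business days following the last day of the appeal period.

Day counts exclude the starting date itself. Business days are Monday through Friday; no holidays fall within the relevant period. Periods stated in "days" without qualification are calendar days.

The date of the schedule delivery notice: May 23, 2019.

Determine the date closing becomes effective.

The last day of the review period: May 23, 2019 + 8 days = May 31, 2019.
The last day of the objection period: May 31, 2019 + 80 days = August 19, 2019.
The last day of the appeal period: 74 calendar days after August 19, 2019 is November 1, 2019.
The date closing becomes effective: counting 8 business days from Friday, November 1, 2019 (Nov 4, Nov 5, Nov 6, Nov 7, Nov 8, Nov 11, Nov 12, Nov 13, skipping weekends) reaches Wednesday, November 13, 2019.

November 13, 2019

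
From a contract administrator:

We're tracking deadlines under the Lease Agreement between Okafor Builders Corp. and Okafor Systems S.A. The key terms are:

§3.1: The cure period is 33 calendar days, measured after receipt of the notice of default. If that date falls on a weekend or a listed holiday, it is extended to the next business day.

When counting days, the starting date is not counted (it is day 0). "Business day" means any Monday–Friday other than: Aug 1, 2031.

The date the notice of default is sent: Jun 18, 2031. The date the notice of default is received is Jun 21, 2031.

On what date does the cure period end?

The last day of the cure period: 33 calendar days after Jun 21, 2031 is Jul 24, 2031. Jul 24, 2031 is a Thursday and is not a listed holiday, so no roll-forward applies.

Jul 24, 2031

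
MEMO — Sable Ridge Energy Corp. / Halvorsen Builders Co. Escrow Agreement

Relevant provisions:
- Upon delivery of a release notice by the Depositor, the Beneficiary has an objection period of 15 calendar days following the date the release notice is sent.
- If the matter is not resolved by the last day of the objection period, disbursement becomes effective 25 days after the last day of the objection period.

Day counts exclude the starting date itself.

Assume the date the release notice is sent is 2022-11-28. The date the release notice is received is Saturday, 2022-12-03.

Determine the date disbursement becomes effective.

2023-01-07

Adding 15 calendar days to 2022-11-28 gives 2022-12-13, which is the last day of the objection period.
Adding 25 calendar days to 2022-12-13 gives 2023-01-07, which is the date disbursement becomes effective.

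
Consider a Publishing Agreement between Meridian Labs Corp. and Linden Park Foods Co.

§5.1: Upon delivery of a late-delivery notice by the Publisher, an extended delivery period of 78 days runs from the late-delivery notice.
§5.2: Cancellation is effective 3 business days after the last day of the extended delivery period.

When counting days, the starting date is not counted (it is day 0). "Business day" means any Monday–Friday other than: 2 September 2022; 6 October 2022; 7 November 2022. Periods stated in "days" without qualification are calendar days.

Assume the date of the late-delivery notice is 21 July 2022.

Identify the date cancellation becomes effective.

The last day of the extended delivery period: 21 July 2022 + 78 days = 7 October 2022.
The date cancellation becomes effective: 3 business days after Friday, 7 October 2022, skipping weekends — Oct 10, Oct 11, Oct 12 — lands on Wednesday, 12 October 2022.

12 October 2022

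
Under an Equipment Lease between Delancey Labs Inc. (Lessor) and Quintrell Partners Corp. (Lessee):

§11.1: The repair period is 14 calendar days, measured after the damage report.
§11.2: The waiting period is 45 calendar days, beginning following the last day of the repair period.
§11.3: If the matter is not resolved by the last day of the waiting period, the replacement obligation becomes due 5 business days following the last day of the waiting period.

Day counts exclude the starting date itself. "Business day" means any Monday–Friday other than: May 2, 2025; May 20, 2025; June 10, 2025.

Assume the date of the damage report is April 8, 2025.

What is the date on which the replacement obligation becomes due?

The last day of the repair period: 14 calendar days after April 8, 2025 is April 22, 2025.
The last day of the waiting period: April 22, 2025 + 45 days = June 6, 2025.
The date on which the replacement obligation becomes due: counting 5 business days from Friday, June 6, 2025 (Jun 9, Jun 11, Jun 12, Jun 13, Jun 16, skipping weekends and the listed holiday on Jun 10) reaches Monday, June 16, 2025.

June 16, 2025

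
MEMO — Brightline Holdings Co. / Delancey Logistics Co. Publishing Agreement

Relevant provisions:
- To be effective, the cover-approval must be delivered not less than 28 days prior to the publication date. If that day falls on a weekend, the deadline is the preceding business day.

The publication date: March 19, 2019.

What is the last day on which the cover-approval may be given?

February 19, 2019

March 19, 2019 minus 28 days is February 19, 2019. That is a Tuesday, so no adjustment is needed.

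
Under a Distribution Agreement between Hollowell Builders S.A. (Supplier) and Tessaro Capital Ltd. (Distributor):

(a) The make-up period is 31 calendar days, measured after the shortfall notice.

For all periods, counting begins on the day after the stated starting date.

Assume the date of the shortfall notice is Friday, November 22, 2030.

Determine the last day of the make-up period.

December 23, 2030

The last day of the make-up period: November 22, 2030 + 31 days = December 23, 2030.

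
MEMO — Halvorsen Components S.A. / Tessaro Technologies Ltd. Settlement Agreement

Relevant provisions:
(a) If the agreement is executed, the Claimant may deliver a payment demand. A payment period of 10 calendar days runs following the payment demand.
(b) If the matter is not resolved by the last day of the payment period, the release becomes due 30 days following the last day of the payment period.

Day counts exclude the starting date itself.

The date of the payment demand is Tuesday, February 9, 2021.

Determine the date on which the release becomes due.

March 21, 2021

The last day of the payment period: February 9, 2021 + 10 days = February 19, 2021.
Adding 30 calendar days to February 19, 2021 gives March 21, 2021, which is the date on which the release becomes due.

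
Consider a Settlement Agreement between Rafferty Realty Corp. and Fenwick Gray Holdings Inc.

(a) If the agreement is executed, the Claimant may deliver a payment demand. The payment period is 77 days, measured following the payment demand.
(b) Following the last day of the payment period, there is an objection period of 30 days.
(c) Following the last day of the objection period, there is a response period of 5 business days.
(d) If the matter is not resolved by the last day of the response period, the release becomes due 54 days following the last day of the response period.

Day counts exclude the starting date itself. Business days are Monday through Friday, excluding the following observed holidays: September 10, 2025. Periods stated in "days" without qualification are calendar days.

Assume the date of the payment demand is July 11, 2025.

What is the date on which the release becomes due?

Adding 77 calendar days to July 11, 2025 gives September 26, 2025, which is the last day of the payment period.
The last day of the objection period: 30 calendar days after September 26, 2025 is October 26, 2025.
The last day of the response period: counting 5 business days from Sunday, October 26, 2025 (Oct 27, Oct 28, Oct 29, Oct 30, Oct 31, skipping weekends) reaches Friday, October 31, 2025.
Adding 54 calendar days to October 31, 2025 gives December 24, 2025, which is the date on which the release becomes due.

December 24, 2025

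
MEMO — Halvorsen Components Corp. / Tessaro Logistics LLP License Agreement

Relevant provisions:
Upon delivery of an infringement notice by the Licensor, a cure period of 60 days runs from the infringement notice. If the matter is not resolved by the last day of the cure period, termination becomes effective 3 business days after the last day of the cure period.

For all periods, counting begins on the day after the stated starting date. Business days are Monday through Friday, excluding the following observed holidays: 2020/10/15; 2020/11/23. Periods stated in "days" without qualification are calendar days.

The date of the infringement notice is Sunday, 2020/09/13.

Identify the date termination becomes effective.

The last day of the cure period: 60 calendar days after 2020/09/13 is 2020/11/12.
The date termination becomes effective: 3 business days after Thursday, 2020/11/12, skipping weekends — Nov 13, Nov 16, Nov 17 — lands on Tuesday, 2020/11/17.

2020/11/17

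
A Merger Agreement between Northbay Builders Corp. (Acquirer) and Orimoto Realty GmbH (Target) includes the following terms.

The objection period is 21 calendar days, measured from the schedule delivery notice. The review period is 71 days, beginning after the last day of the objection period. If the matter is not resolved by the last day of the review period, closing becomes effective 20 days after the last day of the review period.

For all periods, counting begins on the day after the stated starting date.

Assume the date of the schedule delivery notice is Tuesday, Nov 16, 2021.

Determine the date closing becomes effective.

Adding 21 calendar days to Nov 16, 2021 gives Dec 7, 2021, which is the last day of the objection period.
The last day of the review period: 71 calendar days after Dec 7, 2021 is Feb 16, 2022.
Adding 20 calendar days to Feb 16, 2022 gives Mar 8, 2022, which is the date closing becomes effective.

Mar 8, 2022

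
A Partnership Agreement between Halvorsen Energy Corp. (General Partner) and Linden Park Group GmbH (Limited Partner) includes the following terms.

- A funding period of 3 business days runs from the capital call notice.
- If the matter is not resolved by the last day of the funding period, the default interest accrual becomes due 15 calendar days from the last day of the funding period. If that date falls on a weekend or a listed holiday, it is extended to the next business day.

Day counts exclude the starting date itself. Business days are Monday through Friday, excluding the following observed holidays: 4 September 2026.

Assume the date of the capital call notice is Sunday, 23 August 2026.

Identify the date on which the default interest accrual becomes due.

10 September 2026

From Sunday, 23 August 2026, 3 business days (Aug 24, Aug 25, Aug 26, skipping weekends) brings us to Wednesday, 26 August 2026, which is the last day of the funding period.
Adding 15 calendar days to 26 August 2026 gives 10 September 2026, which is the date on which the default interest accrual becomes due. 10 September 2026 is a Thursday and is not a listed holiday, so no roll-forward applies.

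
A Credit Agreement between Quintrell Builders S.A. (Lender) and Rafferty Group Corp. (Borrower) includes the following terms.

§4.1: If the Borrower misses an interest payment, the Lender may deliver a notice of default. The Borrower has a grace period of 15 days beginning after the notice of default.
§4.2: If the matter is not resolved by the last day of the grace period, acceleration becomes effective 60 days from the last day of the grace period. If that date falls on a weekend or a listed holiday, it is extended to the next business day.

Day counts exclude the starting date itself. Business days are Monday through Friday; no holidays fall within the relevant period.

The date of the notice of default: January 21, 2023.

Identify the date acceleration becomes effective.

Adding 15 calendar days to January 21, 2023 gives February 5, 2023, which is the last day of the grace period.
The date acceleration becomes effective: 60 calendar days after February 5, 2023 is April 6, 2023. April 6, 2023 is a Thursday, so no roll-forward applies.

April 6, 2023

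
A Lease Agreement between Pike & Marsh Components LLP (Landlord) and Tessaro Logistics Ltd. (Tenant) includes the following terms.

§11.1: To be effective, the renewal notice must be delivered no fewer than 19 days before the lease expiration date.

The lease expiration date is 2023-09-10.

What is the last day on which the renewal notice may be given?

Counting back 19 calendar days from 2023-09-10 gives 2023-08-22.

2023-08-22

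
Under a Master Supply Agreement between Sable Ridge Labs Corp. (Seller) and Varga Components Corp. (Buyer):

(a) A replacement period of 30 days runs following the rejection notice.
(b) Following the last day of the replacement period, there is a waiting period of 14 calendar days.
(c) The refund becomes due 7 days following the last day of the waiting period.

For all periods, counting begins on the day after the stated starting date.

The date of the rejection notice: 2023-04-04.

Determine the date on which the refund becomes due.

Adding 30 calendar days to 2023-04-04 gives 2023-05-04, which is the last day of the replacement period.
The last day of the waiting period: 14 calendar days after 2023-05-04 is 2023-05-18.
The date on which the refund becomes due: 7 calendar days after 2023-05-18 is 2023-05-25.

2023-05-25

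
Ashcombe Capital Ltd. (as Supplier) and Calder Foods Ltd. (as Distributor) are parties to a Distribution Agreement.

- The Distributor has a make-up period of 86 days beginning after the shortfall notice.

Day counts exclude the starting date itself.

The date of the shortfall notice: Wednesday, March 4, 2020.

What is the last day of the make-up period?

May 29, 2020

Adding 86 calendar days to March 4, 2020 gives May 29, 2020, which is the last day of the make-up period.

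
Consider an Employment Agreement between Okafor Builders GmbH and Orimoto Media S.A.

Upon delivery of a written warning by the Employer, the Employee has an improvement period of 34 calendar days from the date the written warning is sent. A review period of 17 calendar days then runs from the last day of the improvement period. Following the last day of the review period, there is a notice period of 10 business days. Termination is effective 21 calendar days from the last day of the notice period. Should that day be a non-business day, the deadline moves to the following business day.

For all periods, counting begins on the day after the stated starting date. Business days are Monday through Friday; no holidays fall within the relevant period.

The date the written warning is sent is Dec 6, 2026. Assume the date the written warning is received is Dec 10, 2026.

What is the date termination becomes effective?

The last day of the improvement period: 34 calendar days after Dec 6, 2026 is Jan 9, 2027.
Adding 17 calendar days to Jan 9, 2027 gives Jan 26, 2027, which is the last day of the review period.
The last day of the notice period: 10 business days after Tuesday, Jan 26, 2027, skipping weekends — Jan 27, Jan 28, Jan 29, Feb 1, Feb 2, Feb 3, Feb 4, Feb 5, Feb 8, Feb 9 — lands on Tuesday, Feb 9, 2027.
The date termination becomes effective: Feb 9, 2027 + 21 days = Mar 2, 2027. Mar 2, 2027 is a Tuesday, so no roll-forward applies.

Mar 2, 2027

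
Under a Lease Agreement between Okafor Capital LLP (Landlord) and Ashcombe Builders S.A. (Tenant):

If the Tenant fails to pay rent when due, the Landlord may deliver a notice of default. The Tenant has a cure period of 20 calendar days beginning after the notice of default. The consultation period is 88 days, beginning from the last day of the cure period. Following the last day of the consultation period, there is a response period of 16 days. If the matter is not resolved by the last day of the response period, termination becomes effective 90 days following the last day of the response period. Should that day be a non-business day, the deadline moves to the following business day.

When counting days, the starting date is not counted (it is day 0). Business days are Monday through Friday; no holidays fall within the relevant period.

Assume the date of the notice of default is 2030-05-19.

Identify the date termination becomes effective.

Adding 20 calendar days to 2030-05-19 gives 2030-06-08, which is the last day of the cure period.
Adding 88 calendar days to 2030-06-08 gives 2030-09-04, which is the last day of the consultation period.
The last day of the response period: 16 calendar days after 2030-09-04 is 2030-09-20.
The date termination becomes effective: 90 calendar days after 2030-09-20 is 2030-12-19. 2030-12-19 is a Thursday, so no roll-forward applies.

2030-12-19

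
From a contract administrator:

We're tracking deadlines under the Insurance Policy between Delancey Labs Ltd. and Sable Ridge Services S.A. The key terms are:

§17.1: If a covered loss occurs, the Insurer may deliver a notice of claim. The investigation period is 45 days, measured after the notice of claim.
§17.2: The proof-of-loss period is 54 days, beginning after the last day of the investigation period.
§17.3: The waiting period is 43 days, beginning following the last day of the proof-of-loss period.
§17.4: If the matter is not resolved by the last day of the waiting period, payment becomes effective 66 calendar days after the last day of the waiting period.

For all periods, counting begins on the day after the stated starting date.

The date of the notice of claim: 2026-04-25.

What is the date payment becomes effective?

Adding 45 calendar days to 2026-04-25 gives 2026-06-09, which is the last day of the investigation period.
The last day of the proof-of-loss period: 54 calendar days after 2026-06-09 is 2026-08-02.
The last day of the waiting period: 43 calendar days after 2026-08-02 is 2026-09-14.
Adding 66 calendar days to 2026-09-14 gives 2026-11-19, which is the date payment becomes effective.

2026-11-19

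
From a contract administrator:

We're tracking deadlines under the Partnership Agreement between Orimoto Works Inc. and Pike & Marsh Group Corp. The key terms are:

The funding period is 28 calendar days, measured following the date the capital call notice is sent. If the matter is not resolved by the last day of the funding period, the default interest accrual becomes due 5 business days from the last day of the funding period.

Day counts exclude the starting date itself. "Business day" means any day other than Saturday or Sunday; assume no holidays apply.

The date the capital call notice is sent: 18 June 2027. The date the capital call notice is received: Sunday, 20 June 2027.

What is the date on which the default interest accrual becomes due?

23 July 2027

The last day of the funding period: 18 June 2027 + 28 days = 16 July 2027.
The date on which the default interest accrual becomes due: 5 business days after Friday, 16 July 2027, skipping weekends — Jul 19, Jul 20, Jul 21, Jul 22, Jul 23 — lands on Friday, 23 July 2027.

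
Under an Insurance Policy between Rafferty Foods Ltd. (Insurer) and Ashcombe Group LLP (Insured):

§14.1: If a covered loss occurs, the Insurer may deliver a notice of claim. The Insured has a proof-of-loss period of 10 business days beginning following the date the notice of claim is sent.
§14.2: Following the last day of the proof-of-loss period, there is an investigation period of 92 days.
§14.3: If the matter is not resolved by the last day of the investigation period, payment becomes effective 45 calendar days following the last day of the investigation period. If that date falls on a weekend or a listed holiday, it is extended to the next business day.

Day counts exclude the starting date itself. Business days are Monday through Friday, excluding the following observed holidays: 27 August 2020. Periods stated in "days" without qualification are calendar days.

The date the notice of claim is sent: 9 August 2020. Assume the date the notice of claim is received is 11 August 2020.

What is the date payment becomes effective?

5 January 2021

The last day of the proof-of-loss period: 10 business days after Sunday, 9 August 2020, skipping weekends — Aug 10, Aug 11, Aug 12, Aug 13, Aug 14, Aug 17, Aug 18, Aug 19, Aug 20, Aug 21 — lands on Friday, 21 August 2020.
Adding 92 calendar days to 21 August 2020 gives 21 November 2020, which is the last day of the investigation period.
The date payment becomes effective: 21 November 2020 + 45 days = 5 January 2021. 5 January 2021 is a Tuesday and is not a listed holiday, so no roll-forward applies.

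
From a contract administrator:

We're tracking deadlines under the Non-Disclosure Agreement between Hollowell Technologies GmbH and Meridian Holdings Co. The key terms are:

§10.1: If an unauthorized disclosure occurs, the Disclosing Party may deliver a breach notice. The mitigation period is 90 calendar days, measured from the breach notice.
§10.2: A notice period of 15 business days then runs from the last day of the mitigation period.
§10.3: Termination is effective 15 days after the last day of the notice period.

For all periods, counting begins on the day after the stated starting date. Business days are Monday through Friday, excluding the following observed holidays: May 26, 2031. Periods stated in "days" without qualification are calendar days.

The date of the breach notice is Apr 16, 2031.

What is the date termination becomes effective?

Aug 20, 2031

The last day of the mitigation period: 90 calendar days after Apr 16, 2031 is Jul 15, 2031.
The last day of the notice period: 15 business days after Tuesday, Jul 15, 2031, skipping weekends — Jul 16, Jul 17, Jul 18, Jul 21, …, Aug 1, Aug 4, Aug 5 — lands on Tuesday, Aug 5, 2031.
Adding 15 calendar days to Aug 5, 2031 gives Aug 20, 2031, which is the date termination becomes effective.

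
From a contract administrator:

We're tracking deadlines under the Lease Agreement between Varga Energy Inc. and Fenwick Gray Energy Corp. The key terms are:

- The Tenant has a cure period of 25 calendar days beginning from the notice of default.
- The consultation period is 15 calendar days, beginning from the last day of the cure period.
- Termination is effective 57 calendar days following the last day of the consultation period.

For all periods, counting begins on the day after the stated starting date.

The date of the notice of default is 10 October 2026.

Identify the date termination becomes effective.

The last day of the cure period: 25 calendar days after 10 October 2026 is 4 November 2026.
The last day of the consultation period: 4 November 2026 + 15 days = 19 November 2026.
The date termination becomes effective: 19 November 2026 + 57 days = 15 January 2027.

15 January 2027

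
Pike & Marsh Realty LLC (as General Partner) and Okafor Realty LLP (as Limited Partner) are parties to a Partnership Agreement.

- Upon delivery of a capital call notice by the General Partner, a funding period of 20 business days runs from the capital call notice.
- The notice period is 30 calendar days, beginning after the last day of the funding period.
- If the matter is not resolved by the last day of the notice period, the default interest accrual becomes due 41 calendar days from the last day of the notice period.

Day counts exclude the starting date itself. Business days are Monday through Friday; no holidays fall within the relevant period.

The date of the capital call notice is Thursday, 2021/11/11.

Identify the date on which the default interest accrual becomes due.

2022/02/18

The last day of the funding period: counting 20 business days from Thursday, 2021/11/11 (Nov 12, Nov 15, Nov 16, Nov 17, …, Dec 7, Dec 8, Dec 9, skipping weekends) reaches Thursday, 2021/12/09.
The last day of the notice period: 30 calendar days after 2021/12/09 is 2022/01/08.
The date on which the default interest accrual becomes due: 2022/01/08 + 41 days = 2022/02/18.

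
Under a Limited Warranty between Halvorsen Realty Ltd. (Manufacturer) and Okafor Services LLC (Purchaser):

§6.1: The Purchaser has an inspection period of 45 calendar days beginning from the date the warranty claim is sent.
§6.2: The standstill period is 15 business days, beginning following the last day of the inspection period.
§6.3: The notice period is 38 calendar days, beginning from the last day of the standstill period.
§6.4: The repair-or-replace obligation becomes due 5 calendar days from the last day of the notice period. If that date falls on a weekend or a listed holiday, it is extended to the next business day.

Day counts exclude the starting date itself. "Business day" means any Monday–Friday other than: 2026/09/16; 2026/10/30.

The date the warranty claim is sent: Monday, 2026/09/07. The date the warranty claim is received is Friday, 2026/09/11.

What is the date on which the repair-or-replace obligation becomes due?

2026/12/28

The last day of the inspection period: 45 calendar days after 2026/09/07 is 2026/10/22.
The last day of the standstill period: counting 15 business days from Thursday, 2026/10/22 (Oct 23, Oct 26, Oct 27, Oct 28, …, Nov 11, Nov 12, Nov 13, skipping weekends and the listed holiday on Oct 30) reaches Friday, 2026/11/13.
The last day of the notice period: 2026/11/13 + 38 days = 2026/12/21.
The date on which the repair-or-replace obligation becomes due: 5 calendar days after 2026/12/21 is 2026/12/26. That falls on a Saturday, so it rolls to the next business day, Monday, 2026/12/28.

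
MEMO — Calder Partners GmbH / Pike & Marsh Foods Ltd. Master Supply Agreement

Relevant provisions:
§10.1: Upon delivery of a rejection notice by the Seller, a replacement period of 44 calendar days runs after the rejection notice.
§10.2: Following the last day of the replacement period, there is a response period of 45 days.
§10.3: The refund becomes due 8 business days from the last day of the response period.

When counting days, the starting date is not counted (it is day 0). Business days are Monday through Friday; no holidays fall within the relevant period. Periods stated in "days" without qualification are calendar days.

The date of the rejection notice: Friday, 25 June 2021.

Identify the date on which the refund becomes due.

The last day of the replacement period: 25 June 2021 + 44 days = 8 August 2021.
The last day of the response period: 8 August 2021 + 45 days = 22 September 2021.
The date on which the refund becomes due: 8 business days after Wednesday, 22 September 2021, skipping weekends — Sep 23, Sep 24, Sep 27, Sep 28, Sep 29, Sep 30, Oct 1, Oct 4 — lands on Monday, 4 October 2021.

4 October 2021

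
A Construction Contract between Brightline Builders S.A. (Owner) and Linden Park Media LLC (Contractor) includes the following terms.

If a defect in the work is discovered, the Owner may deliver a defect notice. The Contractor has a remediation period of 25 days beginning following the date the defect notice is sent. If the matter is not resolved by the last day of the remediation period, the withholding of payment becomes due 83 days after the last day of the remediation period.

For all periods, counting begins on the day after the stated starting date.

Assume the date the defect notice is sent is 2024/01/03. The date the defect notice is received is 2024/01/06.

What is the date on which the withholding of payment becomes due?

The last day of the remediation period: 2024/01/03 + 25 days = 2024/01/28.
The date on which the withholding of payment becomes due: 2024/01/28 + 83 days = 2024/04/20.

2024/04/20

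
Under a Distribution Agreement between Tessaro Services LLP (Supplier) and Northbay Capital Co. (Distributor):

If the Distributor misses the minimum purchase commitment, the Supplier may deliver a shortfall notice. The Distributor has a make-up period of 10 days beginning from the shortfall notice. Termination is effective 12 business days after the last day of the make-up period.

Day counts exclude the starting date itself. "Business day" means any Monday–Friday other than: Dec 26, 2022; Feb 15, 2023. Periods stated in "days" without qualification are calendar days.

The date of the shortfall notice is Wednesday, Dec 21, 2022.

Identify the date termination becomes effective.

Adding 10 calendar days to Dec 21, 2022 gives Dec 31, 2022, which is the last day of the make-up period.
The date termination becomes effective: 12 business days after Saturday, Dec 31, 2022, skipping weekends — Jan 2, Jan 3, Jan 4, Jan 5, …, Jan 13, Jan 16, Jan 17 — lands on Tuesday, Jan 17, 2023.

Jan 17, 2023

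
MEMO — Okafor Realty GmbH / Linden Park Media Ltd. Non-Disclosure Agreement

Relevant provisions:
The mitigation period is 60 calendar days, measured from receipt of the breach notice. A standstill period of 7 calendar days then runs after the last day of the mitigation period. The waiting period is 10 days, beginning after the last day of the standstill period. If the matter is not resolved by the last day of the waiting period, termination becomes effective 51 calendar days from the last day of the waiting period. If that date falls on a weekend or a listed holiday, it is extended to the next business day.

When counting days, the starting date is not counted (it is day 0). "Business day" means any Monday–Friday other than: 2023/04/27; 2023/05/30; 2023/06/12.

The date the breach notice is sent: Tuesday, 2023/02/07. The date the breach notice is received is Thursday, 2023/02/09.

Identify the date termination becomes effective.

2023/06/19

The last day of the mitigation period: 2023/02/09 + 60 days = 2023/04/10.
The last day of the standstill period: 7 calendar days after 2023/04/10 is 2023/04/17.
The last day of the waiting period: 10 calendar days after 2023/04/17 is 2023/04/27.
The date termination becomes effective: 2023/04/27 + 51 days = 2023/06/17. That falls on a Saturday, so it rolls to the next business day, Monday, 2023/06/19.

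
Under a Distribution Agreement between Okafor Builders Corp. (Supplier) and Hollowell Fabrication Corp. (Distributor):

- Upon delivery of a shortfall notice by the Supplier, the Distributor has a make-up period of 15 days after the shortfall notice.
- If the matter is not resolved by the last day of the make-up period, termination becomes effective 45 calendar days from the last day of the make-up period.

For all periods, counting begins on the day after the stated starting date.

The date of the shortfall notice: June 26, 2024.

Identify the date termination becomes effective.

The last day of the make-up period: June 26, 2024 + 15 days = July 11, 2024.
Adding 45 calendar days to July 11, 2024 gives August 25, 2024, which is the date termination becomes effective.

August 25, 2024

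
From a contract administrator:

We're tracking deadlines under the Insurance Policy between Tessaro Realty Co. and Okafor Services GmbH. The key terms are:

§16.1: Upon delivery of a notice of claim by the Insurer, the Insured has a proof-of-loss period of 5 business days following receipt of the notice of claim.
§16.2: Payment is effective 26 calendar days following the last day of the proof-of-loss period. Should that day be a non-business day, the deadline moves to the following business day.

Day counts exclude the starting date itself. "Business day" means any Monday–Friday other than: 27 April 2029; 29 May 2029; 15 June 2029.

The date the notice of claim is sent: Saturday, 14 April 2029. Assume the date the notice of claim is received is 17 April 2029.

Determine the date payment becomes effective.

From Tuesday, 17 April 2029, 5 business days (Apr 18, Apr 19, Apr 20, Apr 23, Apr 24, skipping weekends) brings us to Tuesday, 24 April 2029, which is the last day of the proof-of-loss period.
Adding 26 calendar days to 24 April 2029 gives 20 May 2029, which is the date payment becomes effective. That falls on a Sunday, so it rolls to the next business day, Monday, 21 May 2029.

21 May 2029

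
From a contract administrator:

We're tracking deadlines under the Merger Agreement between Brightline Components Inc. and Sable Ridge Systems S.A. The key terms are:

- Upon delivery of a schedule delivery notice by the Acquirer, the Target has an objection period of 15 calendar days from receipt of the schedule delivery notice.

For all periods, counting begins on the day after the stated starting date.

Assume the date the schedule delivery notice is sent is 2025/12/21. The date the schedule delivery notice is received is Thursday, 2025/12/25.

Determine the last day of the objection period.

The last day of the objection period: 15 calendar days after 2025/12/25 is 2026/01/09.

2026/01/09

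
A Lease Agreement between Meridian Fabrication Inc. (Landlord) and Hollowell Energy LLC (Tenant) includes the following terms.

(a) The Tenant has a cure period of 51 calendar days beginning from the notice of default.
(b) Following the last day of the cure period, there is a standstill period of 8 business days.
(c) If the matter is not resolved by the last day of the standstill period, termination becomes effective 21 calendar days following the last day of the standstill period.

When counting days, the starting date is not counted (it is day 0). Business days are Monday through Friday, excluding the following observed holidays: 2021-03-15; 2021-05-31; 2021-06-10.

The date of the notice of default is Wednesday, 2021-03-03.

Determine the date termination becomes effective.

Adding 51 calendar days to 2021-03-03 gives 2021-04-23, which is the last day of the cure period.
From Friday, 2021-04-23, 8 business days (Apr 26, Apr 27, Apr 28, Apr 29, Apr 30, May 3, May 4, May 5, skipping weekends) brings us to Wednesday, 2021-05-05, which is the last day of the standstill period.
The date termination becomes effective: 2021-05-05 + 21 days = 2021-05-26.

2021-05-26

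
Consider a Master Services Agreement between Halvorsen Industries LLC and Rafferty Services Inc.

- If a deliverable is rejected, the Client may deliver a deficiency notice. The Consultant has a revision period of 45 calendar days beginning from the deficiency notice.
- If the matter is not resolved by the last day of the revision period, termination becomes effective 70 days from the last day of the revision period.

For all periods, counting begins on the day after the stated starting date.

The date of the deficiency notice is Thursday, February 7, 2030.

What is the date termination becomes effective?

The last day of the revision period: 45 calendar days after February 7, 2030 is March 24, 2030.
The date termination becomes effective: March 24, 2030 + 70 days = June 2, 2030.

June 2, 2030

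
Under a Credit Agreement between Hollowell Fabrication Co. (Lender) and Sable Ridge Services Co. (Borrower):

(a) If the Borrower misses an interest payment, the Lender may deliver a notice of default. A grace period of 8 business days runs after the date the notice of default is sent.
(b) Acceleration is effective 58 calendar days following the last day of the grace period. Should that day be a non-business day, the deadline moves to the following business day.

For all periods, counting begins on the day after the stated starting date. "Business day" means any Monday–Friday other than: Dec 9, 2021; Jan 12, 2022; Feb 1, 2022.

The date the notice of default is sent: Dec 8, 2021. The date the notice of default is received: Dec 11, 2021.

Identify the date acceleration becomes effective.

The last day of the grace period: 8 business days after Wednesday, Dec 8, 2021, skipping weekends and the listed holiday on Dec 9 — Dec 10, Dec 13, Dec 14, Dec 15, Dec 16, Dec 17, Dec 20, Dec 21 — lands on Tuesday, Dec 21, 2021.
The date acceleration becomes effective: Dec 21, 2021 + 58 days = Feb 17, 2022. Feb 17, 2022 is a Thursday and is not a listed holiday, so no roll-forward applies.

Feb 17, 2022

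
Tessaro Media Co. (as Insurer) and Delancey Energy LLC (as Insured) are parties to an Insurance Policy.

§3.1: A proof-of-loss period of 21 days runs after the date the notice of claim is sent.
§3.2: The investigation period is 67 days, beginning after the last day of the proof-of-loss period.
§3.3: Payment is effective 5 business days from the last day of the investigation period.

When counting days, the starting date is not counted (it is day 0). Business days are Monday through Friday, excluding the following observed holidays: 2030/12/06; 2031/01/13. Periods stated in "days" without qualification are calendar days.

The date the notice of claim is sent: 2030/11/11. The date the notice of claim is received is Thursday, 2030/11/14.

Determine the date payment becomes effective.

2031/02/14

The last day of the proof-of-loss period: 21 calendar days after 2030/11/11 is 2030/12/02.
The last day of the investigation period: 2030/12/02 + 67 days = 2031/02/07.
The date payment becomes effective: counting 5 business days from Friday, 2031/02/07 (Feb 10, Feb 11, Feb 12, Feb 13, Feb 14, skipping weekends) reaches Friday, 2031/02/14.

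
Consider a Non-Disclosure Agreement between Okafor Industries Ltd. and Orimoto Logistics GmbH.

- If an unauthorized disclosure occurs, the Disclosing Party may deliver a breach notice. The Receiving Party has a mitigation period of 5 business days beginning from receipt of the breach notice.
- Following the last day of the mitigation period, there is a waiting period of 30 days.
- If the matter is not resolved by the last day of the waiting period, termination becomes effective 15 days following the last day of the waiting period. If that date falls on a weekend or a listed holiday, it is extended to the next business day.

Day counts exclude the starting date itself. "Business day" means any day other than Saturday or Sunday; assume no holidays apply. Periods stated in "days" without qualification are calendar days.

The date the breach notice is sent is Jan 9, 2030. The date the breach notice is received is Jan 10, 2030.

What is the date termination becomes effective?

Mar 4, 2030

The last day of the mitigation period: 5 business days after Thursday, Jan 10, 2030, skipping weekends — Jan 11, Jan 14, Jan 15, Jan 16, Jan 17 — lands on Thursday, Jan 17, 2030.
The last day of the waiting period: 30 calendar days after Jan 17, 2030 is Feb 16, 2030.
The date termination becomes effective: Feb 16, 2030 + 15 days = Mar 3, 2030. That falls on a Sunday, so it rolls to the next business day, Monday, Mar 4, 2030.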